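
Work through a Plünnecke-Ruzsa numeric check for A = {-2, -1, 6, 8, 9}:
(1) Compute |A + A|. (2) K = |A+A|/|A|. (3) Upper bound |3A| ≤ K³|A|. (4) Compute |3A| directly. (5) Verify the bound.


|A| = 5.
Step 1: Compute A + A by enumerating all 25 pairs.
A + A = {-4, -3, -2, 4, 5, 6, 7, 8, 12, 14, 15, 16, 17, 18}, so |A + A| = 14.
Step 2: Doubling constant K = |A + A|/|A| = 14/5 = 14/5 ≈ 2.8000.
Step 3: Plünnecke-Ruzsa gives |3A| ≤ K³·|A| = (2.8000)³ · 5 ≈ 109.7600.
Step 4: Compute 3A = A + A + A directly by enumerating all triples (a,b,c) ∈ A³; |3A| = 27.
Step 5: Check 27 ≤ 109.7600? Yes ✓.

K = 14/5, Plünnecke-Ruzsa bound K³|A| ≈ 109.7600, |3A| = 27, inequality holds.


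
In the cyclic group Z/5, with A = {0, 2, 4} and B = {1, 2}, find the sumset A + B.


Work in Z/5Z: reduce every sum a + b modulo 5.
Enumerate all 6 pairs:
a = 0: 0+1=1, 0+2=2
a = 2: 2+1=3, 2+2=4
a = 4: 4+1=0, 4+2=1
Distinct residues collected: {0, 1, 2, 3, 4}
|A + B| = 5 (out of 5 total residues).

A + B = {0, 1, 2, 3, 4}


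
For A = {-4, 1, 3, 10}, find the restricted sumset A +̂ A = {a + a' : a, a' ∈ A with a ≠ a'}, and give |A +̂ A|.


Restricted sumset: A +̂ A = {a + a' : a ∈ A, a' ∈ A, a ≠ a'}.
Equivalently, take A + A and drop any sum 2a that is achievable ONLY as a + a for a ∈ A (i.e. sums representable only with equal summands).
Enumerate pairs (a, a') with a < a' (symmetric, so each unordered pair gives one sum; this covers all a ≠ a'):
  -4 + 1 = -3
  -4 + 3 = -1
  -4 + 10 = 6
  1 + 3 = 4
  1 + 10 = 11
  3 + 10 = 13
Collected distinct sums: {-3, -1, 4, 6, 11, 13}
|A +̂ A| = 6
(Reference bound: |A +̂ A| ≥ 2|A| - 3 for |A| ≥ 2, with |A| = 4 giving ≥ 5.)

|A +̂ A| = 6


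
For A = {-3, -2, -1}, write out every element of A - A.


A - A = {a - a' : a, a' ∈ A}.
Compute a - a' for each ordered pair (a, a'):
a = -3: -3--3=0, -3--2=-1, -3--1=-2
a = -2: -2--3=1, -2--2=0, -2--1=-1
a = -1: -1--3=2, -1--2=1, -1--1=0
Collecting distinct values (and noting 0 appears from a-a):
A - A = {-2, -1, 0, 1, 2}
|A - A| = 5

A - A = {-2, -1, 0, 1, 2}


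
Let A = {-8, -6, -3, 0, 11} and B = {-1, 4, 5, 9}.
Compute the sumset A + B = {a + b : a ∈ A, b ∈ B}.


A + B = {a + b : a ∈ A, b ∈ B}.
Enumerate all |A|·|B| = 5·4 = 20 pairs (a, b) and collect distinct sums.
a = -8: -8+-1=-9, -8+4=-4, -8+5=-3, -8+9=1
a = -6: -6+-1=-7, -6+4=-2, -6+5=-1, -6+9=3
a = -3: -3+-1=-4, -3+4=1, -3+5=2, -3+9=6
a = 0: 0+-1=-1, 0+4=4, 0+5=5, 0+9=9
a = 11: 11+-1=10, 11+4=15, 11+5=16, 11+9=20
Collecting distinct sums: A + B = {-9, -7, -4, -3, -2, -1, 1, 2, 3, 4, 5, 6, 9, 10, 15, 16, 20}
|A + B| = 17

A + B = {-9, -7, -4, -3, -2, -1, 1, 2, 3, 4, 5, 6, 9, 10, 15, 16, 20}


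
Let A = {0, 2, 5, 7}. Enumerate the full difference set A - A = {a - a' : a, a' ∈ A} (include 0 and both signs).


A - A = {a - a' : a, a' ∈ A}.
Compute a - a' for each ordered pair (a, a'):
a = 0: 0-0=0, 0-2=-2, 0-5=-5, 0-7=-7
a = 2: 2-0=2, 2-2=0, 2-5=-3, 2-7=-5
a = 5: 5-0=5, 5-2=3, 5-5=0, 5-7=-2
a = 7: 7-0=7, 7-2=5, 7-5=2, 7-7=0
Collecting distinct values (and noting 0 appears from a-a):
A - A = {-7, -5, -3, -2, 0, 2, 3, 5, 7}
|A - A| = 9

A - A = {-7, -5, -3, -2, 0, 2, 3, 5, 7}


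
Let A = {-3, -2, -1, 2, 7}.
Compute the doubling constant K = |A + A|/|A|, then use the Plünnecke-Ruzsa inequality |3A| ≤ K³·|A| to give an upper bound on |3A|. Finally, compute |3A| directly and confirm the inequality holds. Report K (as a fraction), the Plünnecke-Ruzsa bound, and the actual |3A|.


|A| = 5.
Step 1: Compute A + A by enumerating all 25 pairs.
A + A = {-6, -5, -4, -3, -2, -1, 0, 1, 4, 5, 6, 9, 14}, so |A + A| = 13.
Step 2: Doubling constant K = |A + A|/|A| = 13/5 = 13/5 ≈ 2.6000.
Step 3: Plünnecke-Ruzsa gives |3A| ≤ K³·|A| = (2.6000)³ · 5 ≈ 87.8800.
Step 4: Compute 3A = A + A + A directly by enumerating all triples (a,b,c) ∈ A³; |3A| = 23.
Step 5: Check 23 ≤ 87.8800? Yes ✓.

K = 13/5, Plünnecke-Ruzsa bound K³|A| ≈ 87.8800, |3A| = 23, inequality holds.


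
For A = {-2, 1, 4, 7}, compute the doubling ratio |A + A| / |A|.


|A| = 4.
Compute A + A by enumerating all 16 pairs.
A + A = {-4, -1, 2, 5, 8, 11, 14}, so |A + A| = 7.
K = |A + A| / |A| = 7/4 (already in lowest terms) ≈ 1.7500.
Reference: AP of size 4 gives K = 7/4 ≈ 1.7500; a fully generic set of size 4 gives K ≈ 2.5000.

|A| = 4, |A + A| = 7, K = 7/4.


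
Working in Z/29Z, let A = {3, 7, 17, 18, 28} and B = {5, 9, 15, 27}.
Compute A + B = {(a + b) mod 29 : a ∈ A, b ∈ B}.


Work in Z/29Z: reduce every sum a + b modulo 29.
Enumerate all 20 pairs:
a = 3: 3+5=8, 3+9=12, 3+15=18, 3+27=1
a = 7: 7+5=12, 7+9=16, 7+15=22, 7+27=5
a = 17: 17+5=22, 17+9=26, 17+15=3, 17+27=15
a = 18: 18+5=23, 18+9=27, 18+15=4, 18+27=16
a = 28: 28+5=4, 28+9=8, 28+15=14, 28+27=26
Distinct residues collected: {1, 3, 4, 5, 8, 12, 14, 15, 16, 18, 22, 23, 26, 27}
|A + B| = 14 (out of 29 total residues).

A + B = {1, 3, 4, 5, 8, 12, 14, 15, 16, 18, 22, 23, 26, 27}


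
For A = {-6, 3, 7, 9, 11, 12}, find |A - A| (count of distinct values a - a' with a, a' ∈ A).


A - A = {a - a' : a, a' ∈ A}; |A| = 6.
Bounds: 2|A|-1 ≤ |A - A| ≤ |A|² - |A| + 1, i.e. 11 ≤ |A - A| ≤ 31.
Note: 0 ∈ A - A always (from a - a). The set is symmetric: if d ∈ A - A then -d ∈ A - A.
Enumerate nonzero differences d = a - a' with a > a' (then include -d):
Positive differences: {1, 2, 3, 4, 5, 6, 8, 9, 13, 15, 17, 18}
Full difference set: {0} ∪ (positive diffs) ∪ (negative diffs).
|A - A| = 1 + 2·12 = 25 (matches direct enumeration: 25).

|A - A| = 25


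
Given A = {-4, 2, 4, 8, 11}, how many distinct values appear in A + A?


A + A = {a + a' : a, a' ∈ A}; |A| = 5.
General bounds: 2|A| - 1 ≤ |A + A| ≤ |A|(|A|+1)/2, i.e. 9 ≤ |A + A| ≤ 15.
Lower bound 2|A|-1 is attained iff A is an arithmetic progression.
Enumerate sums a + a' for a ≤ a' (symmetric, so this suffices):
a = -4: -4+-4=-8, -4+2=-2, -4+4=0, -4+8=4, -4+11=7
a = 2: 2+2=4, 2+4=6, 2+8=10, 2+11=13
a = 4: 4+4=8, 4+8=12, 4+11=15
a = 8: 8+8=16, 8+11=19
a = 11: 11+11=22
Distinct sums: {-8, -2, 0, 4, 6, 7, 8, 10, 12, 13, 15, 16, 19, 22}
|A + A| = 14

|A + A| = 14


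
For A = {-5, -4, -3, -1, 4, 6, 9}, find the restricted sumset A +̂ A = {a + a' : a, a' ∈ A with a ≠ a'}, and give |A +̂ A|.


Restricted sumset: A +̂ A = {a + a' : a ∈ A, a' ∈ A, a ≠ a'}.
Equivalently, take A + A and drop any sum 2a that is achievable ONLY as a + a for a ∈ A (i.e. sums representable only with equal summands).
Enumerate pairs (a, a') with a < a' (symmetric, so each unordered pair gives one sum; this covers all a ≠ a'):
  -5 + -4 = -9
  -5 + -3 = -8
  -5 + -1 = -6
  -5 + 4 = -1
  -5 + 6 = 1
  -5 + 9 = 4
  -4 + -3 = -7
  -4 + -1 = -5
  -4 + 4 = 0
  -4 + 6 = 2
  -4 + 9 = 5
  -3 + -1 = -4
  -3 + 4 = 1
  -3 + 6 = 3
  -3 + 9 = 6
  -1 + 4 = 3
  -1 + 6 = 5
  -1 + 9 = 8
  4 + 6 = 10
  4 + 9 = 13
  6 + 9 = 15
Collected distinct sums: {-9, -8, -7, -6, -5, -4, -1, 0, 1, 2, 3, 4, 5, 6, 8, 10, 13, 15}
|A +̂ A| = 18
(Reference bound: |A +̂ A| ≥ 2|A| - 3 for |A| ≥ 2, with |A| = 7 giving ≥ 11.)

|A +̂ A| = 18


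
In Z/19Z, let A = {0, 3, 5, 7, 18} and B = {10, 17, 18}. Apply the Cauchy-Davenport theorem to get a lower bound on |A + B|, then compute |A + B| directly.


Cauchy-Davenport: |A + B| ≥ min(p, |A| + |B| - 1) for A, B nonempty in Z/pZ.
|A| = 5, |B| = 3, p = 19.
CD lower bound = min(19, 5 + 3 - 1) = min(19, 7) = 7.
Compute A + B mod 19 directly:
a = 0: 0+10=10, 0+17=17, 0+18=18
a = 3: 3+10=13, 3+17=1, 3+18=2
a = 5: 5+10=15, 5+17=3, 5+18=4
a = 7: 7+10=17, 7+17=5, 7+18=6
a = 18: 18+10=9, 18+17=16, 18+18=17
A + B = {1, 2, 3, 4, 5, 6, 9, 10, 13, 15, 16, 17, 18}, so |A + B| = 13.
Verify: 13 ≥ 7? Yes ✓.

CD lower bound = 7, actual |A + B| = 13.


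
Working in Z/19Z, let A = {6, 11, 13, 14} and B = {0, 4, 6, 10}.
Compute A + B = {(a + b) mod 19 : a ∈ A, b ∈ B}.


Work in Z/19Z: reduce every sum a + b modulo 19.
Enumerate all 16 pairs:
a = 6: 6+0=6, 6+4=10, 6+6=12, 6+10=16
a = 11: 11+0=11, 11+4=15, 11+6=17, 11+10=2
a = 13: 13+0=13, 13+4=17, 13+6=0, 13+10=4
a = 14: 14+0=14, 14+4=18, 14+6=1, 14+10=5
Distinct residues collected: {0, 1, 2, 4, 5, 6, 10, 11, 12, 13, 14, 15, 16, 17, 18}
|A + B| = 15 (out of 19 total residues).

A + B = {0, 1, 2, 4, 5, 6, 10, 11, 12, 13, 14, 15, 16, 17, 18}


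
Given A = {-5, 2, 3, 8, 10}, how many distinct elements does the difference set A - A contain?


A - A = {a - a' : a, a' ∈ A}; |A| = 5.
Bounds: 2|A|-1 ≤ |A - A| ≤ |A|² - |A| + 1, i.e. 9 ≤ |A - A| ≤ 21.
Note: 0 ∈ A - A always (from a - a). The set is symmetric: if d ∈ A - A then -d ∈ A - A.
Enumerate nonzero differences d = a - a' with a > a' (then include -d):
Positive differences: {1, 2, 5, 6, 7, 8, 13, 15}
Full difference set: {0} ∪ (positive diffs) ∪ (negative diffs).
|A - A| = 1 + 2·8 = 17 (matches direct enumeration: 17).

|A - A| = 17


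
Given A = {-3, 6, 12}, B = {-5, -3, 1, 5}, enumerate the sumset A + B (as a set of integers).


A + B = {a + b : a ∈ A, b ∈ B}.
Enumerate all |A|·|B| = 3·4 = 12 pairs (a, b) and collect distinct sums.
a = -3: -3+-5=-8, -3+-3=-6, -3+1=-2, -3+5=2
a = 6: 6+-5=1, 6+-3=3, 6+1=7, 6+5=11
a = 12: 12+-5=7, 12+-3=9, 12+1=13, 12+5=17
Collecting distinct sums: A + B = {-8, -6, -2, 1, 2, 3, 7, 9, 11, 13, 17}
|A + B| = 11

A + B = {-8, -6, -2, 1, 2, 3, 7, 9, 11, 13, 17}


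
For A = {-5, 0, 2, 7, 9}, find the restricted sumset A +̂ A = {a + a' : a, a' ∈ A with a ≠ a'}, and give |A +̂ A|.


Restricted sumset: A +̂ A = {a + a' : a ∈ A, a' ∈ A, a ≠ a'}.
Equivalently, take A + A and drop any sum 2a that is achievable ONLY as a + a for a ∈ A (i.e. sums representable only with equal summands).
Enumerate pairs (a, a') with a < a' (symmetric, so each unordered pair gives one sum; this covers all a ≠ a'):
  -5 + 0 = -5
  -5 + 2 = -3
  -5 + 7 = 2
  -5 + 9 = 4
  0 + 2 = 2
  0 + 7 = 7
  0 + 9 = 9
  2 + 7 = 9
  2 + 9 = 11
  7 + 9 = 16
Collected distinct sums: {-5, -3, 2, 4, 7, 9, 11, 16}
|A +̂ A| = 8
(Reference bound: |A +̂ A| ≥ 2|A| - 3 for |A| ≥ 2, with |A| = 5 giving ≥ 7.)

|A +̂ A| = 8


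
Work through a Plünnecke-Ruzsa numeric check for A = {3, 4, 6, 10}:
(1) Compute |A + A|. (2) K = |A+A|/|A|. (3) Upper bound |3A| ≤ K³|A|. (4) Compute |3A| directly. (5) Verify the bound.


|A| = 4.
Step 1: Compute A + A by enumerating all 16 pairs.
A + A = {6, 7, 8, 9, 10, 12, 13, 14, 16, 20}, so |A + A| = 10.
Step 2: Doubling constant K = |A + A|/|A| = 10/4 = 10/4 ≈ 2.5000.
Step 3: Plünnecke-Ruzsa gives |3A| ≤ K³·|A| = (2.5000)³ · 4 ≈ 62.5000.
Step 4: Compute 3A = A + A + A directly by enumerating all triples (a,b,c) ∈ A³; |3A| = 17.
Step 5: Check 17 ≤ 62.5000? Yes ✓.

K = 10/4, Plünnecke-Ruzsa bound K³|A| ≈ 62.5000, |3A| = 17, inequality holds.


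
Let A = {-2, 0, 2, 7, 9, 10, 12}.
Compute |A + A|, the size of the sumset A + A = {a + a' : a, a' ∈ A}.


A + A = {a + a' : a, a' ∈ A}; |A| = 7.
General bounds: 2|A| - 1 ≤ |A + A| ≤ |A|(|A|+1)/2, i.e. 13 ≤ |A + A| ≤ 28.
Lower bound 2|A|-1 is attained iff A is an arithmetic progression.
Enumerate sums a + a' for a ≤ a' (symmetric, so this suffices):
a = -2: -2+-2=-4, -2+0=-2, -2+2=0, -2+7=5, -2+9=7, -2+10=8, -2+12=10
a = 0: 0+0=0, 0+2=2, 0+7=7, 0+9=9, 0+10=10, 0+12=12
a = 2: 2+2=4, 2+7=9, 2+9=11, 2+10=12, 2+12=14
a = 7: 7+7=14, 7+9=16, 7+10=17, 7+12=19
a = 9: 9+9=18, 9+10=19, 9+12=21
a = 10: 10+10=20, 10+12=22
a = 12: 12+12=24
Distinct sums: {-4, -2, 0, 2, 4, 5, 7, 8, 9, 10, 11, 12, 14, 16, 17, 18, 19, 20, 21, 22, 24}
|A + A| = 21

|A + A| = 21


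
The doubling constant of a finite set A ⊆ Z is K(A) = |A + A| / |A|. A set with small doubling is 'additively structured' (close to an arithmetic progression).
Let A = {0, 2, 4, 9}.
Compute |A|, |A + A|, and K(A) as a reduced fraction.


|A| = 4.
Compute A + A by enumerating all 16 pairs.
A + A = {0, 2, 4, 6, 8, 9, 11, 13, 18}, so |A + A| = 9.
K = |A + A| / |A| = 9/4 (already in lowest terms) ≈ 2.2500.
Reference: AP of size 4 gives K = 7/4 ≈ 1.7500; a fully generic set of size 4 gives K ≈ 2.5000.

|A| = 4, |A + A| = 9, K = 9/4.


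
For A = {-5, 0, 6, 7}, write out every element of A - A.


A - A = {a - a' : a, a' ∈ A}.
Compute a - a' for each ordered pair (a, a'):
a = -5: -5--5=0, -5-0=-5, -5-6=-11, -5-7=-12
a = 0: 0--5=5, 0-0=0, 0-6=-6, 0-7=-7
a = 6: 6--5=11, 6-0=6, 6-6=0, 6-7=-1
a = 7: 7--5=12, 7-0=7, 7-6=1, 7-7=0
Collecting distinct values (and noting 0 appears from a-a):
A - A = {-12, -11, -7, -6, -5, -1, 0, 1, 5, 6, 7, 11, 12}
|A - A| = 13

A - A = {-12, -11, -7, -6, -5, -1, 0, 1, 5, 6, 7, 11, 12}


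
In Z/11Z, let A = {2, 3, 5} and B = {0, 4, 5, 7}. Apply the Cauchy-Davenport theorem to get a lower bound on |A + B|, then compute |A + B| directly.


Cauchy-Davenport: |A + B| ≥ min(p, |A| + |B| - 1) for A, B nonempty in Z/pZ.
|A| = 3, |B| = 4, p = 11.
CD lower bound = min(11, 3 + 4 - 1) = min(11, 6) = 6.
Compute A + B mod 11 directly:
a = 2: 2+0=2, 2+4=6, 2+5=7, 2+7=9
a = 3: 3+0=3, 3+4=7, 3+5=8, 3+7=10
a = 5: 5+0=5, 5+4=9, 5+5=10, 5+7=1
A + B = {1, 2, 3, 5, 6, 7, 8, 9, 10}, so |A + B| = 9.
Verify: 9 ≥ 6? Yes ✓.

CD lower bound = 6, actual |A + B| = 9.


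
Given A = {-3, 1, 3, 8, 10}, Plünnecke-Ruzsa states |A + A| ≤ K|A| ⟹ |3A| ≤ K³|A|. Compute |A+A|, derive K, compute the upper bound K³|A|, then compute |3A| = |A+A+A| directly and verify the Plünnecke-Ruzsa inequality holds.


|A| = 5.
Step 1: Compute A + A by enumerating all 25 pairs.
A + A = {-6, -2, 0, 2, 4, 5, 6, 7, 9, 11, 13, 16, 18, 20}, so |A + A| = 14.
Step 2: Doubling constant K = |A + A|/|A| = 14/5 = 14/5 ≈ 2.8000.
Step 3: Plünnecke-Ruzsa gives |3A| ≤ K³·|A| = (2.8000)³ · 5 ≈ 109.7600.
Step 4: Compute 3A = A + A + A directly by enumerating all triples (a,b,c) ∈ A³; |3A| = 27.
Step 5: Check 27 ≤ 109.7600? Yes ✓.

K = 14/5, Plünnecke-Ruzsa bound K³|A| ≈ 109.7600, |3A| = 27, inequality holds.


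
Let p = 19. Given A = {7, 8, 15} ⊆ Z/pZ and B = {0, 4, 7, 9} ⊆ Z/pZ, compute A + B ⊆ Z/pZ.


Work in Z/19Z: reduce every sum a + b modulo 19.
Enumerate all 12 pairs:
a = 7: 7+0=7, 7+4=11, 7+7=14, 7+9=16
a = 8: 8+0=8, 8+4=12, 8+7=15, 8+9=17
a = 15: 15+0=15, 15+4=0, 15+7=3, 15+9=5
Distinct residues collected: {0, 3, 5, 7, 8, 11, 12, 14, 15, 16, 17}
|A + B| = 11 (out of 19 total residues).

A + B = {0, 3, 5, 7, 8, 11, 12, 14, 15, 16, 17}


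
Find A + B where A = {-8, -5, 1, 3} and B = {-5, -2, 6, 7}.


A + B = {a + b : a ∈ A, b ∈ B}.
Enumerate all |A|·|B| = 4·4 = 16 pairs (a, b) and collect distinct sums.
a = -8: -8+-5=-13, -8+-2=-10, -8+6=-2, -8+7=-1
a = -5: -5+-5=-10, -5+-2=-7, -5+6=1, -5+7=2
a = 1: 1+-5=-4, 1+-2=-1, 1+6=7, 1+7=8
a = 3: 3+-5=-2, 3+-2=1, 3+6=9, 3+7=10
Collecting distinct sums: A + B = {-13, -10, -7, -4, -2, -1, 1, 2, 7, 8, 9, 10}
|A + B| = 12

A + B = {-13, -10, -7, -4, -2, -1, 1, 2, 7, 8, 9, 10}


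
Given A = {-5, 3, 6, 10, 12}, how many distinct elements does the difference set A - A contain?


A - A = {a - a' : a, a' ∈ A}; |A| = 5.
Bounds: 2|A|-1 ≤ |A - A| ≤ |A|² - |A| + 1, i.e. 9 ≤ |A - A| ≤ 21.
Note: 0 ∈ A - A always (from a - a). The set is symmetric: if d ∈ A - A then -d ∈ A - A.
Enumerate nonzero differences d = a - a' with a > a' (then include -d):
Positive differences: {2, 3, 4, 6, 7, 8, 9, 11, 15, 17}
Full difference set: {0} ∪ (positive diffs) ∪ (negative diffs).
|A - A| = 1 + 2·10 = 21 (matches direct enumeration: 21).

|A - A| = 21


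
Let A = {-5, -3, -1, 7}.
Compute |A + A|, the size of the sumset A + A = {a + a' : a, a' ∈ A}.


A + A = {a + a' : a, a' ∈ A}; |A| = 4.
General bounds: 2|A| - 1 ≤ |A + A| ≤ |A|(|A|+1)/2, i.e. 7 ≤ |A + A| ≤ 10.
Lower bound 2|A|-1 is attained iff A is an arithmetic progression.
Enumerate sums a + a' for a ≤ a' (symmetric, so this suffices):
a = -5: -5+-5=-10, -5+-3=-8, -5+-1=-6, -5+7=2
a = -3: -3+-3=-6, -3+-1=-4, -3+7=4
a = -1: -1+-1=-2, -1+7=6
a = 7: 7+7=14
Distinct sums: {-10, -8, -6, -4, -2, 2, 4, 6, 14}
|A + A| = 9

|A + A| = 9


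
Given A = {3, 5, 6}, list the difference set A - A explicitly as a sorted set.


A - A = {a - a' : a, a' ∈ A}.
Compute a - a' for each ordered pair (a, a'):
a = 3: 3-3=0, 3-5=-2, 3-6=-3
a = 5: 5-3=2, 5-5=0, 5-6=-1
a = 6: 6-3=3, 6-5=1, 6-6=0
Collecting distinct values (and noting 0 appears from a-a):
A - A = {-3, -2, -1, 0, 1, 2, 3}
|A - A| = 7

A - A = {-3, -2, -1, 0, 1, 2, 3}


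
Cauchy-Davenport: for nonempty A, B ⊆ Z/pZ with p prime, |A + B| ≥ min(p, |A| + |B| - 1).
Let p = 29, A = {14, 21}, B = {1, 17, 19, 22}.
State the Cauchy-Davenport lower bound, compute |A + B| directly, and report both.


Cauchy-Davenport: |A + B| ≥ min(p, |A| + |B| - 1) for A, B nonempty in Z/pZ.
|A| = 2, |B| = 4, p = 29.
CD lower bound = min(29, 2 + 4 - 1) = min(29, 5) = 5.
Compute A + B mod 29 directly:
a = 14: 14+1=15, 14+17=2, 14+19=4, 14+22=7
a = 21: 21+1=22, 21+17=9, 21+19=11, 21+22=14
A + B = {2, 4, 7, 9, 11, 14, 15, 22}, so |A + B| = 8.
Verify: 8 ≥ 5? Yes ✓.

CD lower bound = 5, actual |A + B| = 8.


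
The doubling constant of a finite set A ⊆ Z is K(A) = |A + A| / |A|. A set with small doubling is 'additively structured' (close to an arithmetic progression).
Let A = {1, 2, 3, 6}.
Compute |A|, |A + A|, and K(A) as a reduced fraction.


|A| = 4.
Compute A + A by enumerating all 16 pairs.
A + A = {2, 3, 4, 5, 6, 7, 8, 9, 12}, so |A + A| = 9.
K = |A + A| / |A| = 9/4 (already in lowest terms) ≈ 2.2500.
Reference: AP of size 4 gives K = 7/4 ≈ 1.7500; a fully generic set of size 4 gives K ≈ 2.5000.

|A| = 4, |A + A| = 9, K = 9/4.


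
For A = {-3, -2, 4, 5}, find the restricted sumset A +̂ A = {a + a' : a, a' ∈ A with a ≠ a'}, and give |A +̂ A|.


Restricted sumset: A +̂ A = {a + a' : a ∈ A, a' ∈ A, a ≠ a'}.
Equivalently, take A + A and drop any sum 2a that is achievable ONLY as a + a for a ∈ A (i.e. sums representable only with equal summands).
Enumerate pairs (a, a') with a < a' (symmetric, so each unordered pair gives one sum; this covers all a ≠ a'):
  -3 + -2 = -5
  -3 + 4 = 1
  -3 + 5 = 2
  -2 + 4 = 2
  -2 + 5 = 3
  4 + 5 = 9
Collected distinct sums: {-5, 1, 2, 3, 9}
|A +̂ A| = 5
(Reference bound: |A +̂ A| ≥ 2|A| - 3 for |A| ≥ 2, with |A| = 4 giving ≥ 5.)

|A +̂ A| = 5


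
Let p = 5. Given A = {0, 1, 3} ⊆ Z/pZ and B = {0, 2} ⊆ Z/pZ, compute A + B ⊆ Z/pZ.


Work in Z/5Z: reduce every sum a + b modulo 5.
Enumerate all 6 pairs:
a = 0: 0+0=0, 0+2=2
a = 1: 1+0=1, 1+2=3
a = 3: 3+0=3, 3+2=0
Distinct residues collected: {0, 1, 2, 3}
|A + B| = 4 (out of 5 total residues).

A + B = {0, 1, 2, 3}


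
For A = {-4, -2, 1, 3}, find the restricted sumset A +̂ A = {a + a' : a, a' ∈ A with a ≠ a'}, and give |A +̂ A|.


Restricted sumset: A +̂ A = {a + a' : a ∈ A, a' ∈ A, a ≠ a'}.
Equivalently, take A + A and drop any sum 2a that is achievable ONLY as a + a for a ∈ A (i.e. sums representable only with equal summands).
Enumerate pairs (a, a') with a < a' (symmetric, so each unordered pair gives one sum; this covers all a ≠ a'):
  -4 + -2 = -6
  -4 + 1 = -3
  -4 + 3 = -1
  -2 + 1 = -1
  -2 + 3 = 1
  1 + 3 = 4
Collected distinct sums: {-6, -3, -1, 1, 4}
|A +̂ A| = 5
(Reference bound: |A +̂ A| ≥ 2|A| - 3 for |A| ≥ 2, with |A| = 4 giving ≥ 5.)

|A +̂ A| = 5


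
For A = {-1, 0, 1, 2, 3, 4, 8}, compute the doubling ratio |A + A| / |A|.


|A| = 7.
Compute A + A by enumerating all 49 pairs.
A + A = {-2, -1, 0, 1, 2, 3, 4, 5, 6, 7, 8, 9, 10, 11, 12, 16}, so |A + A| = 16.
K = |A + A| / |A| = 16/7 (already in lowest terms) ≈ 2.2857.
Reference: AP of size 7 gives K = 13/7 ≈ 1.8571; a fully generic set of size 7 gives K ≈ 4.0000.

|A| = 7, |A + A| = 16, K = 16/7.


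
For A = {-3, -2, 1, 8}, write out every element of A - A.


A - A = {a - a' : a, a' ∈ A}.
Compute a - a' for each ordered pair (a, a'):
a = -3: -3--3=0, -3--2=-1, -3-1=-4, -3-8=-11
a = -2: -2--3=1, -2--2=0, -2-1=-3, -2-8=-10
a = 1: 1--3=4, 1--2=3, 1-1=0, 1-8=-7
a = 8: 8--3=11, 8--2=10, 8-1=7, 8-8=0
Collecting distinct values (and noting 0 appears from a-a):
A - A = {-11, -10, -7, -4, -3, -1, 0, 1, 3, 4, 7, 10, 11}
|A - A| = 13

A - A = {-11, -10, -7, -4, -3, -1, 0, 1, 3, 4, 7, 10, 11}


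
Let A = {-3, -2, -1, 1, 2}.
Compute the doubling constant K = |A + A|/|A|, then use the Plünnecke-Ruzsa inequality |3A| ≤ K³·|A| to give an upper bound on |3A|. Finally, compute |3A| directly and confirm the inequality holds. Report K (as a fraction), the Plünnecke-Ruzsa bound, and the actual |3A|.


|A| = 5.
Step 1: Compute A + A by enumerating all 25 pairs.
A + A = {-6, -5, -4, -3, -2, -1, 0, 1, 2, 3, 4}, so |A + A| = 11.
Step 2: Doubling constant K = |A + A|/|A| = 11/5 = 11/5 ≈ 2.2000.
Step 3: Plünnecke-Ruzsa gives |3A| ≤ K³·|A| = (2.2000)³ · 5 ≈ 53.2400.
Step 4: Compute 3A = A + A + A directly by enumerating all triples (a,b,c) ∈ A³; |3A| = 16.
Step 5: Check 16 ≤ 53.2400? Yes ✓.

K = 11/5, Plünnecke-Ruzsa bound K³|A| ≈ 53.2400, |3A| = 16, inequality holds.


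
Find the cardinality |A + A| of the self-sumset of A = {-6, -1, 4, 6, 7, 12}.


A + A = {a + a' : a, a' ∈ A}; |A| = 6.
General bounds: 2|A| - 1 ≤ |A + A| ≤ |A|(|A|+1)/2, i.e. 11 ≤ |A + A| ≤ 21.
Lower bound 2|A|-1 is attained iff A is an arithmetic progression.
Enumerate sums a + a' for a ≤ a' (symmetric, so this suffices):
a = -6: -6+-6=-12, -6+-1=-7, -6+4=-2, -6+6=0, -6+7=1, -6+12=6
a = -1: -1+-1=-2, -1+4=3, -1+6=5, -1+7=6, -1+12=11
a = 4: 4+4=8, 4+6=10, 4+7=11, 4+12=16
a = 6: 6+6=12, 6+7=13, 6+12=18
a = 7: 7+7=14, 7+12=19
a = 12: 12+12=24
Distinct sums: {-12, -7, -2, 0, 1, 3, 5, 6, 8, 10, 11, 12, 13, 14, 16, 18, 19, 24}
|A + A| = 18

|A + A| = 18


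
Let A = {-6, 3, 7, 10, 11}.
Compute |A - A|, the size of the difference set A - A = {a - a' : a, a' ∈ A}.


A - A = {a - a' : a, a' ∈ A}; |A| = 5.
Bounds: 2|A|-1 ≤ |A - A| ≤ |A|² - |A| + 1, i.e. 9 ≤ |A - A| ≤ 21.
Note: 0 ∈ A - A always (from a - a). The set is symmetric: if d ∈ A - A then -d ∈ A - A.
Enumerate nonzero differences d = a - a' with a > a' (then include -d):
Positive differences: {1, 3, 4, 7, 8, 9, 13, 16, 17}
Full difference set: {0} ∪ (positive diffs) ∪ (negative diffs).
|A - A| = 1 + 2·9 = 19 (matches direct enumeration: 19).

|A - A| = 19


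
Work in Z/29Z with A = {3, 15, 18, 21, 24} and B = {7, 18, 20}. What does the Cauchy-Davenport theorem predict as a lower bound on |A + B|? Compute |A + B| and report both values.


Cauchy-Davenport: |A + B| ≥ min(p, |A| + |B| - 1) for A, B nonempty in Z/pZ.
|A| = 5, |B| = 3, p = 29.
CD lower bound = min(29, 5 + 3 - 1) = min(29, 7) = 7.
Compute A + B mod 29 directly:
a = 3: 3+7=10, 3+18=21, 3+20=23
a = 15: 15+7=22, 15+18=4, 15+20=6
a = 18: 18+7=25, 18+18=7, 18+20=9
a = 21: 21+7=28, 21+18=10, 21+20=12
a = 24: 24+7=2, 24+18=13, 24+20=15
A + B = {2, 4, 6, 7, 9, 10, 12, 13, 15, 21, 22, 23, 25, 28}, so |A + B| = 14.
Verify: 14 ≥ 7? Yes ✓.

CD lower bound = 7, actual |A + B| = 14.


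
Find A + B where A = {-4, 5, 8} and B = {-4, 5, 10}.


A + B = {a + b : a ∈ A, b ∈ B}.
Enumerate all |A|·|B| = 3·3 = 9 pairs (a, b) and collect distinct sums.
a = -4: -4+-4=-8, -4+5=1, -4+10=6
a = 5: 5+-4=1, 5+5=10, 5+10=15
a = 8: 8+-4=4, 8+5=13, 8+10=18
Collecting distinct sums: A + B = {-8, 1, 4, 6, 10, 13, 15, 18}
|A + B| = 8

A + B = {-8, 1, 4, 6, 10, 13, 15, 18}


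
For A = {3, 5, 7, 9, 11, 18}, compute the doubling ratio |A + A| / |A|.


|A| = 6.
Compute A + A by enumerating all 36 pairs.
A + A = {6, 8, 10, 12, 14, 16, 18, 20, 21, 22, 23, 25, 27, 29, 36}, so |A + A| = 15.
K = |A + A| / |A| = 15/6 = 5/2 ≈ 2.5000.
Reference: AP of size 6 gives K = 11/6 ≈ 1.8333; a fully generic set of size 6 gives K ≈ 3.5000.

|A| = 6, |A + A| = 15, K = 15/6 = 5/2.


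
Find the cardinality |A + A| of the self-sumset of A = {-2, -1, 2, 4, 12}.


A + A = {a + a' : a, a' ∈ A}; |A| = 5.
General bounds: 2|A| - 1 ≤ |A + A| ≤ |A|(|A|+1)/2, i.e. 9 ≤ |A + A| ≤ 15.
Lower bound 2|A|-1 is attained iff A is an arithmetic progression.
Enumerate sums a + a' for a ≤ a' (symmetric, so this suffices):
a = -2: -2+-2=-4, -2+-1=-3, -2+2=0, -2+4=2, -2+12=10
a = -1: -1+-1=-2, -1+2=1, -1+4=3, -1+12=11
a = 2: 2+2=4, 2+4=6, 2+12=14
a = 4: 4+4=8, 4+12=16
a = 12: 12+12=24
Distinct sums: {-4, -3, -2, 0, 1, 2, 3, 4, 6, 8, 10, 11, 14, 16, 24}
|A + A| = 15

|A + A| = 15


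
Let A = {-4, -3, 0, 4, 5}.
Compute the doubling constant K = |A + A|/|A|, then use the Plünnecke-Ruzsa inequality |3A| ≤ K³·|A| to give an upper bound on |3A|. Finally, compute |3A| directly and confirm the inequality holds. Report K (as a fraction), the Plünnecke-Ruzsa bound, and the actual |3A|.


|A| = 5.
Step 1: Compute A + A by enumerating all 25 pairs.
A + A = {-8, -7, -6, -4, -3, 0, 1, 2, 4, 5, 8, 9, 10}, so |A + A| = 13.
Step 2: Doubling constant K = |A + A|/|A| = 13/5 = 13/5 ≈ 2.6000.
Step 3: Plünnecke-Ruzsa gives |3A| ≤ K³·|A| = (2.6000)³ · 5 ≈ 87.8800.
Step 4: Compute 3A = A + A + A directly by enumerating all triples (a,b,c) ∈ A³; |3A| = 25.
Step 5: Check 25 ≤ 87.8800? Yes ✓.

K = 13/5, Plünnecke-Ruzsa bound K³|A| ≈ 87.8800, |3A| = 25, inequality holds.


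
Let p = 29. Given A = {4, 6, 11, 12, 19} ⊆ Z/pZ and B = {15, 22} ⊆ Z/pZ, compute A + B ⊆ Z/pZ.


Work in Z/29Z: reduce every sum a + b modulo 29.
Enumerate all 10 pairs:
a = 4: 4+15=19, 4+22=26
a = 6: 6+15=21, 6+22=28
a = 11: 11+15=26, 11+22=4
a = 12: 12+15=27, 12+22=5
a = 19: 19+15=5, 19+22=12
Distinct residues collected: {4, 5, 12, 19, 21, 26, 27, 28}
|A + B| = 8 (out of 29 total residues).

A + B = {4, 5, 12, 19, 21, 26, 27, 28}


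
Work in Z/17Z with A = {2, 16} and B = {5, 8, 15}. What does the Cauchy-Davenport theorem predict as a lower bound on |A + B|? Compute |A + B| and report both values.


Cauchy-Davenport: |A + B| ≥ min(p, |A| + |B| - 1) for A, B nonempty in Z/pZ.
|A| = 2, |B| = 3, p = 17.
CD lower bound = min(17, 2 + 3 - 1) = min(17, 4) = 4.
Compute A + B mod 17 directly:
a = 2: 2+5=7, 2+8=10, 2+15=0
a = 16: 16+5=4, 16+8=7, 16+15=14
A + B = {0, 4, 7, 10, 14}, so |A + B| = 5.
Verify: 5 ≥ 4? Yes ✓.

CD lower bound = 4, actual |A + B| = 5.


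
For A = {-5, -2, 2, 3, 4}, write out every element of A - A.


A - A = {a - a' : a, a' ∈ A}.
Compute a - a' for each ordered pair (a, a'):
a = -5: -5--5=0, -5--2=-3, -5-2=-7, -5-3=-8, -5-4=-9
a = -2: -2--5=3, -2--2=0, -2-2=-4, -2-3=-5, -2-4=-6
a = 2: 2--5=7, 2--2=4, 2-2=0, 2-3=-1, 2-4=-2
a = 3: 3--5=8, 3--2=5, 3-2=1, 3-3=0, 3-4=-1
a = 4: 4--5=9, 4--2=6, 4-2=2, 4-3=1, 4-4=0
Collecting distinct values (and noting 0 appears from a-a):
A - A = {-9, -8, -7, -6, -5, -4, -3, -2, -1, 0, 1, 2, 3, 4, 5, 6, 7, 8, 9}
|A - A| = 19

A - A = {-9, -8, -7, -6, -5, -4, -3, -2, -1, 0, 1, 2, 3, 4, 5, 6, 7, 8, 9}


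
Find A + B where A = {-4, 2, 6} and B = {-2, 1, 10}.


A + B = {a + b : a ∈ A, b ∈ B}.
Enumerate all |A|·|B| = 3·3 = 9 pairs (a, b) and collect distinct sums.
a = -4: -4+-2=-6, -4+1=-3, -4+10=6
a = 2: 2+-2=0, 2+1=3, 2+10=12
a = 6: 6+-2=4, 6+1=7, 6+10=16
Collecting distinct sums: A + B = {-6, -3, 0, 3, 4, 6, 7, 12, 16}
|A + B| = 9

A + B = {-6, -3, 0, 3, 4, 6, 7, 12, 16}


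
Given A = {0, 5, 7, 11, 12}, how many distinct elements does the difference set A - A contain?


A - A = {a - a' : a, a' ∈ A}; |A| = 5.
Bounds: 2|A|-1 ≤ |A - A| ≤ |A|² - |A| + 1, i.e. 9 ≤ |A - A| ≤ 21.
Note: 0 ∈ A - A always (from a - a). The set is symmetric: if d ∈ A - A then -d ∈ A - A.
Enumerate nonzero differences d = a - a' with a > a' (then include -d):
Positive differences: {1, 2, 4, 5, 6, 7, 11, 12}
Full difference set: {0} ∪ (positive diffs) ∪ (negative diffs).
|A - A| = 1 + 2·8 = 17 (matches direct enumeration: 17).

|A - A| = 17


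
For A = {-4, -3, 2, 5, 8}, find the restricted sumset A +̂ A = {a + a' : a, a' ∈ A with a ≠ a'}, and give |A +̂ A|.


Restricted sumset: A +̂ A = {a + a' : a ∈ A, a' ∈ A, a ≠ a'}.
Equivalently, take A + A and drop any sum 2a that is achievable ONLY as a + a for a ∈ A (i.e. sums representable only with equal summands).
Enumerate pairs (a, a') with a < a' (symmetric, so each unordered pair gives one sum; this covers all a ≠ a'):
  -4 + -3 = -7
  -4 + 2 = -2
  -4 + 5 = 1
  -4 + 8 = 4
  -3 + 2 = -1
  -3 + 5 = 2
  -3 + 8 = 5
  2 + 5 = 7
  2 + 8 = 10
  5 + 8 = 13
Collected distinct sums: {-7, -2, -1, 1, 2, 4, 5, 7, 10, 13}
|A +̂ A| = 10
(Reference bound: |A +̂ A| ≥ 2|A| - 3 for |A| ≥ 2, with |A| = 5 giving ≥ 7.)

|A +̂ A| = 10


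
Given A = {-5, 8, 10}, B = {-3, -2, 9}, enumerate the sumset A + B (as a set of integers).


A + B = {a + b : a ∈ A, b ∈ B}.
Enumerate all |A|·|B| = 3·3 = 9 pairs (a, b) and collect distinct sums.
a = -5: -5+-3=-8, -5+-2=-7, -5+9=4
a = 8: 8+-3=5, 8+-2=6, 8+9=17
a = 10: 10+-3=7, 10+-2=8, 10+9=19
Collecting distinct sums: A + B = {-8, -7, 4, 5, 6, 7, 8, 17, 19}
|A + B| = 9

A + B = {-8, -7, 4, 5, 6, 7, 8, 17, 19}


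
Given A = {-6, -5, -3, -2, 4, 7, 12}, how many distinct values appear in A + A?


A + A = {a + a' : a, a' ∈ A}; |A| = 7.
General bounds: 2|A| - 1 ≤ |A + A| ≤ |A|(|A|+1)/2, i.e. 13 ≤ |A + A| ≤ 28.
Lower bound 2|A|-1 is attained iff A is an arithmetic progression.
Enumerate sums a + a' for a ≤ a' (symmetric, so this suffices):
a = -6: -6+-6=-12, -6+-5=-11, -6+-3=-9, -6+-2=-8, -6+4=-2, -6+7=1, -6+12=6
a = -5: -5+-5=-10, -5+-3=-8, -5+-2=-7, -5+4=-1, -5+7=2, -5+12=7
a = -3: -3+-3=-6, -3+-2=-5, -3+4=1, -3+7=4, -3+12=9
a = -2: -2+-2=-4, -2+4=2, -2+7=5, -2+12=10
a = 4: 4+4=8, 4+7=11, 4+12=16
a = 7: 7+7=14, 7+12=19
a = 12: 12+12=24
Distinct sums: {-12, -11, -10, -9, -8, -7, -6, -5, -4, -2, -1, 1, 2, 4, 5, 6, 7, 8, 9, 10, 11, 14, 16, 19, 24}
|A + A| = 25

|A + A| = 25


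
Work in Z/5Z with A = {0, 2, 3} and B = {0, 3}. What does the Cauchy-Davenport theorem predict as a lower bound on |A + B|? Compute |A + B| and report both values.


Cauchy-Davenport: |A + B| ≥ min(p, |A| + |B| - 1) for A, B nonempty in Z/pZ.
|A| = 3, |B| = 2, p = 5.
CD lower bound = min(5, 3 + 2 - 1) = min(5, 4) = 4.
Compute A + B mod 5 directly:
a = 0: 0+0=0, 0+3=3
a = 2: 2+0=2, 2+3=0
a = 3: 3+0=3, 3+3=1
A + B = {0, 1, 2, 3}, so |A + B| = 4.
Verify: 4 ≥ 4? Yes ✓.

CD lower bound = 4, actual |A + B| = 4.


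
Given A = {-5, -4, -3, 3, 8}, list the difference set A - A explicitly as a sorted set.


A - A = {a - a' : a, a' ∈ A}.
Compute a - a' for each ordered pair (a, a'):
a = -5: -5--5=0, -5--4=-1, -5--3=-2, -5-3=-8, -5-8=-13
a = -4: -4--5=1, -4--4=0, -4--3=-1, -4-3=-7, -4-8=-12
a = -3: -3--5=2, -3--4=1, -3--3=0, -3-3=-6, -3-8=-11
a = 3: 3--5=8, 3--4=7, 3--3=6, 3-3=0, 3-8=-5
a = 8: 8--5=13, 8--4=12, 8--3=11, 8-3=5, 8-8=0
Collecting distinct values (and noting 0 appears from a-a):
A - A = {-13, -12, -11, -8, -7, -6, -5, -2, -1, 0, 1, 2, 5, 6, 7, 8, 11, 12, 13}
|A - A| = 19

A - A = {-13, -12, -11, -8, -7, -6, -5, -2, -1, 0, 1, 2, 5, 6, 7, 8, 11, 12, 13}


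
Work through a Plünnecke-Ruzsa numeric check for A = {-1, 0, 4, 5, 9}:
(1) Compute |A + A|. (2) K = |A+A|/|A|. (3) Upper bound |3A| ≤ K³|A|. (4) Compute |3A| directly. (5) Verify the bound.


|A| = 5.
Step 1: Compute A + A by enumerating all 25 pairs.
A + A = {-2, -1, 0, 3, 4, 5, 8, 9, 10, 13, 14, 18}, so |A + A| = 12.
Step 2: Doubling constant K = |A + A|/|A| = 12/5 = 12/5 ≈ 2.4000.
Step 3: Plünnecke-Ruzsa gives |3A| ≤ K³·|A| = (2.4000)³ · 5 ≈ 69.1200.
Step 4: Compute 3A = A + A + A directly by enumerating all triples (a,b,c) ∈ A³; |3A| = 22.
Step 5: Check 22 ≤ 69.1200? Yes ✓.

K = 12/5, Plünnecke-Ruzsa bound K³|A| ≈ 69.1200, |3A| = 22, inequality holds.


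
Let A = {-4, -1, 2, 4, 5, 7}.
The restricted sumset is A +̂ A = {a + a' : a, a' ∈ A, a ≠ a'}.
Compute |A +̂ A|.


Restricted sumset: A +̂ A = {a + a' : a ∈ A, a' ∈ A, a ≠ a'}.
Equivalently, take A + A and drop any sum 2a that is achievable ONLY as a + a for a ∈ A (i.e. sums representable only with equal summands).
Enumerate pairs (a, a') with a < a' (symmetric, so each unordered pair gives one sum; this covers all a ≠ a'):
  -4 + -1 = -5
  -4 + 2 = -2
  -4 + 4 = 0
  -4 + 5 = 1
  -4 + 7 = 3
  -1 + 2 = 1
  -1 + 4 = 3
  -1 + 5 = 4
  -1 + 7 = 6
  2 + 4 = 6
  2 + 5 = 7
  2 + 7 = 9
  4 + 5 = 9
  4 + 7 = 11
  5 + 7 = 12
Collected distinct sums: {-5, -2, 0, 1, 3, 4, 6, 7, 9, 11, 12}
|A +̂ A| = 11
(Reference bound: |A +̂ A| ≥ 2|A| - 3 for |A| ≥ 2, with |A| = 6 giving ≥ 9.)

|A +̂ A| = 11


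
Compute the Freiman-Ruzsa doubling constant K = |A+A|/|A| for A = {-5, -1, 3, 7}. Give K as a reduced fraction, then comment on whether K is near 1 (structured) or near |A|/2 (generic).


|A| = 4.
Compute A + A by enumerating all 16 pairs.
A + A = {-10, -6, -2, 2, 6, 10, 14}, so |A + A| = 7.
K = |A + A| / |A| = 7/4 (already in lowest terms) ≈ 1.7500.
Reference: AP of size 4 gives K = 7/4 ≈ 1.7500; a fully generic set of size 4 gives K ≈ 2.5000.

|A| = 4, |A + A| = 7, K = 7/4.


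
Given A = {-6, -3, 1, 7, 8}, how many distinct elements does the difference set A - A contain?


A - A = {a - a' : a, a' ∈ A}; |A| = 5.
Bounds: 2|A|-1 ≤ |A - A| ≤ |A|² - |A| + 1, i.e. 9 ≤ |A - A| ≤ 21.
Note: 0 ∈ A - A always (from a - a). The set is symmetric: if d ∈ A - A then -d ∈ A - A.
Enumerate nonzero differences d = a - a' with a > a' (then include -d):
Positive differences: {1, 3, 4, 6, 7, 10, 11, 13, 14}
Full difference set: {0} ∪ (positive diffs) ∪ (negative diffs).
|A - A| = 1 + 2·9 = 19 (matches direct enumeration: 19).

|A - A| = 19


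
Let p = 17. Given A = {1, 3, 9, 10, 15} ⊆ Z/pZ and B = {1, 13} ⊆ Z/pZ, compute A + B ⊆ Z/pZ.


Work in Z/17Z: reduce every sum a + b modulo 17.
Enumerate all 10 pairs:
a = 1: 1+1=2, 1+13=14
a = 3: 3+1=4, 3+13=16
a = 9: 9+1=10, 9+13=5
a = 10: 10+1=11, 10+13=6
a = 15: 15+1=16, 15+13=11
Distinct residues collected: {2, 4, 5, 6, 10, 11, 14, 16}
|A + B| = 8 (out of 17 total residues).

A + B = {2, 4, 5, 6, 10, 11, 14, 16}


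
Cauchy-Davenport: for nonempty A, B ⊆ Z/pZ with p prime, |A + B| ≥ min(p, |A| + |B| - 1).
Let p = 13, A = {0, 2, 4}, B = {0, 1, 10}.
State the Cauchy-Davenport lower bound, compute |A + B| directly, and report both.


Cauchy-Davenport: |A + B| ≥ min(p, |A| + |B| - 1) for A, B nonempty in Z/pZ.
|A| = 3, |B| = 3, p = 13.
CD lower bound = min(13, 3 + 3 - 1) = min(13, 5) = 5.
Compute A + B mod 13 directly:
a = 0: 0+0=0, 0+1=1, 0+10=10
a = 2: 2+0=2, 2+1=3, 2+10=12
a = 4: 4+0=4, 4+1=5, 4+10=1
A + B = {0, 1, 2, 3, 4, 5, 10, 12}, so |A + B| = 8.
Verify: 8 ≥ 5? Yes ✓.

CD lower bound = 5, actual |A + B| = 8.


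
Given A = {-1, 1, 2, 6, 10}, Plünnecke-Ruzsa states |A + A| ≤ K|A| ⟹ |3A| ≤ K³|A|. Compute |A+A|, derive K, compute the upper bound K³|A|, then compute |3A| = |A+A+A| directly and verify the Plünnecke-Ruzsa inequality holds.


|A| = 5.
Step 1: Compute A + A by enumerating all 25 pairs.
A + A = {-2, 0, 1, 2, 3, 4, 5, 7, 8, 9, 11, 12, 16, 20}, so |A + A| = 14.
Step 2: Doubling constant K = |A + A|/|A| = 14/5 = 14/5 ≈ 2.8000.
Step 3: Plünnecke-Ruzsa gives |3A| ≤ K³·|A| = (2.8000)³ · 5 ≈ 109.7600.
Step 4: Compute 3A = A + A + A directly by enumerating all triples (a,b,c) ∈ A³; |3A| = 25.
Step 5: Check 25 ≤ 109.7600? Yes ✓.

K = 14/5, Plünnecke-Ruzsa bound K³|A| ≈ 109.7600, |3A| = 25, inequality holds.


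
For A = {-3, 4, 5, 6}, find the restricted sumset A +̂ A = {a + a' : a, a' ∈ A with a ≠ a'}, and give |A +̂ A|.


Restricted sumset: A +̂ A = {a + a' : a ∈ A, a' ∈ A, a ≠ a'}.
Equivalently, take A + A and drop any sum 2a that is achievable ONLY as a + a for a ∈ A (i.e. sums representable only with equal summands).
Enumerate pairs (a, a') with a < a' (symmetric, so each unordered pair gives one sum; this covers all a ≠ a'):
  -3 + 4 = 1
  -3 + 5 = 2
  -3 + 6 = 3
  4 + 5 = 9
  4 + 6 = 10
  5 + 6 = 11
Collected distinct sums: {1, 2, 3, 9, 10, 11}
|A +̂ A| = 6
(Reference bound: |A +̂ A| ≥ 2|A| - 3 for |A| ≥ 2, with |A| = 4 giving ≥ 5.)

|A +̂ A| = 6


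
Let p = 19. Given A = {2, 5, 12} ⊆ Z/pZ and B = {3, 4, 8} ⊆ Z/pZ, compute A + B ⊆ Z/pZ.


Work in Z/19Z: reduce every sum a + b modulo 19.
Enumerate all 9 pairs:
a = 2: 2+3=5, 2+4=6, 2+8=10
a = 5: 5+3=8, 5+4=9, 5+8=13
a = 12: 12+3=15, 12+4=16, 12+8=1
Distinct residues collected: {1, 5, 6, 8, 9, 10, 13, 15, 16}
|A + B| = 9 (out of 19 total residues).

A + B = {1, 5, 6, 8, 9, 10, 13, 15, 16}


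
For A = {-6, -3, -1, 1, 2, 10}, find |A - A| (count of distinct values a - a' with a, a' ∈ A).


A - A = {a - a' : a, a' ∈ A}; |A| = 6.
Bounds: 2|A|-1 ≤ |A - A| ≤ |A|² - |A| + 1, i.e. 11 ≤ |A - A| ≤ 31.
Note: 0 ∈ A - A always (from a - a). The set is symmetric: if d ∈ A - A then -d ∈ A - A.
Enumerate nonzero differences d = a - a' with a > a' (then include -d):
Positive differences: {1, 2, 3, 4, 5, 7, 8, 9, 11, 13, 16}
Full difference set: {0} ∪ (positive diffs) ∪ (negative diffs).
|A - A| = 1 + 2·11 = 23 (matches direct enumeration: 23).

|A - A| = 23


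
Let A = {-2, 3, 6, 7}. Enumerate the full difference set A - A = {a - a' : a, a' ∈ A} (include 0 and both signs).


A - A = {a - a' : a, a' ∈ A}.
Compute a - a' for each ordered pair (a, a'):
a = -2: -2--2=0, -2-3=-5, -2-6=-8, -2-7=-9
a = 3: 3--2=5, 3-3=0, 3-6=-3, 3-7=-4
a = 6: 6--2=8, 6-3=3, 6-6=0, 6-7=-1
a = 7: 7--2=9, 7-3=4, 7-6=1, 7-7=0
Collecting distinct values (and noting 0 appears from a-a):
A - A = {-9, -8, -5, -4, -3, -1, 0, 1, 3, 4, 5, 8, 9}
|A - A| = 13

A - A = {-9, -8, -5, -4, -3, -1, 0, 1, 3, 4, 5, 8, 9}


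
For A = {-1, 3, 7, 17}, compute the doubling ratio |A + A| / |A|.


|A| = 4.
Compute A + A by enumerating all 16 pairs.
A + A = {-2, 2, 6, 10, 14, 16, 20, 24, 34}, so |A + A| = 9.
K = |A + A| / |A| = 9/4 (already in lowest terms) ≈ 2.2500.
Reference: AP of size 4 gives K = 7/4 ≈ 1.7500; a fully generic set of size 4 gives K ≈ 2.5000.

|A| = 4, |A + A| = 9, K = 9/4.


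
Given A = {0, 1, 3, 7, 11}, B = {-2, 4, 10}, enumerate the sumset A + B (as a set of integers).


A + B = {a + b : a ∈ A, b ∈ B}.
Enumerate all |A|·|B| = 5·3 = 15 pairs (a, b) and collect distinct sums.
a = 0: 0+-2=-2, 0+4=4, 0+10=10
a = 1: 1+-2=-1, 1+4=5, 1+10=11
a = 3: 3+-2=1, 3+4=7, 3+10=13
a = 7: 7+-2=5, 7+4=11, 7+10=17
a = 11: 11+-2=9, 11+4=15, 11+10=21
Collecting distinct sums: A + B = {-2, -1, 1, 4, 5, 7, 9, 10, 11, 13, 15, 17, 21}
|A + B| = 13

A + B = {-2, -1, 1, 4, 5, 7, 9, 10, 11, 13, 15, 17, 21}


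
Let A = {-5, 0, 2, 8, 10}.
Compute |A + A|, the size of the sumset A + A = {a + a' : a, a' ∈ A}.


A + A = {a + a' : a, a' ∈ A}; |A| = 5.
General bounds: 2|A| - 1 ≤ |A + A| ≤ |A|(|A|+1)/2, i.e. 9 ≤ |A + A| ≤ 15.
Lower bound 2|A|-1 is attained iff A is an arithmetic progression.
Enumerate sums a + a' for a ≤ a' (symmetric, so this suffices):
a = -5: -5+-5=-10, -5+0=-5, -5+2=-3, -5+8=3, -5+10=5
a = 0: 0+0=0, 0+2=2, 0+8=8, 0+10=10
a = 2: 2+2=4, 2+8=10, 2+10=12
a = 8: 8+8=16, 8+10=18
a = 10: 10+10=20
Distinct sums: {-10, -5, -3, 0, 2, 3, 4, 5, 8, 10, 12, 16, 18, 20}
|A + A| = 14

|A + A| = 14


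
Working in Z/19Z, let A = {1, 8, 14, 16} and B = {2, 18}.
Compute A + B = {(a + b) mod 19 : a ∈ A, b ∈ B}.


Work in Z/19Z: reduce every sum a + b modulo 19.
Enumerate all 8 pairs:
a = 1: 1+2=3, 1+18=0
a = 8: 8+2=10, 8+18=7
a = 14: 14+2=16, 14+18=13
a = 16: 16+2=18, 16+18=15
Distinct residues collected: {0, 3, 7, 10, 13, 15, 16, 18}
|A + B| = 8 (out of 19 total residues).

A + B = {0, 3, 7, 10, 13, 15, 16, 18}


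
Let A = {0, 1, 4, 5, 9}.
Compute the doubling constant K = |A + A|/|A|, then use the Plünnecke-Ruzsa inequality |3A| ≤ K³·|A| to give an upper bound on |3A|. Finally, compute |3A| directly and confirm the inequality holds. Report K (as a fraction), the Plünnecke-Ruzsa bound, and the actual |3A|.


|A| = 5.
Step 1: Compute A + A by enumerating all 25 pairs.
A + A = {0, 1, 2, 4, 5, 6, 8, 9, 10, 13, 14, 18}, so |A + A| = 12.
Step 2: Doubling constant K = |A + A|/|A| = 12/5 = 12/5 ≈ 2.4000.
Step 3: Plünnecke-Ruzsa gives |3A| ≤ K³·|A| = (2.4000)³ · 5 ≈ 69.1200.
Step 4: Compute 3A = A + A + A directly by enumerating all triples (a,b,c) ∈ A³; |3A| = 22.
Step 5: Check 22 ≤ 69.1200? Yes ✓.

K = 12/5, Plünnecke-Ruzsa bound K³|A| ≈ 69.1200, |3A| = 22, inequality holds.
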